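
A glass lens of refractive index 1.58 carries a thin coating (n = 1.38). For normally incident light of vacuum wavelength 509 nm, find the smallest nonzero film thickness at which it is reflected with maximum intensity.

At the upper boundary (n = 1.0 to n = 1.38) the reflected ray undergoes a half-wave phase shift.
Bottom surface (1.38 → 1.58): reflection off a higher-index medium gives a half-wave phase shift.
Zero or two π shifts → no net half-wave offset.
For maximum reflection here: 2 n t = m λ.
Minimum nonzero at m = 1: t = λ / (2 n) = 509 / (2 × 1.38) = 184 nm.

184 nm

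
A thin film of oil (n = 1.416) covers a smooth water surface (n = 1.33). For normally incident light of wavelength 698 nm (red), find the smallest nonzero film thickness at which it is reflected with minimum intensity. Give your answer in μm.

Ray reflecting at the top interface goes from n = 1.0 toward n = 1.416: a half-wave phase shift.
Ray reflecting at the bottom interface goes from n = 1.416 toward n = 1.33: no phase shift.
Net: one phase inversion between the two reflected rays.
For dark reflection here: 2 n t = m λ.
Minimum nonzero at m = 1: t = λ / (2 n) = 698 / (2 × 1.416) = 246 nm.

0.246 μm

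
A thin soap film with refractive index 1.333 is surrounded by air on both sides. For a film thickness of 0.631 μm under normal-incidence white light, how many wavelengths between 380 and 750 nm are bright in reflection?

Top surface (1.0 → 1.333): reflection off a higher-index medium gives a half-wave phase shift.
At the lower boundary (n = 1.333 to n = 1.0) the reflected ray undergoes no phase shift.
Net: one phase inversion between the two reflected rays.
For bright reflection here: 2 n t = (m + ½) λ.
λ = 2 n t / (m + ½) = 1682 / (m + ½) nm.
m=1: 1121 nm (IR); m=2: 673 nm (visible); m=3: 481 nm (visible); m=4: 374 nm (UV).

2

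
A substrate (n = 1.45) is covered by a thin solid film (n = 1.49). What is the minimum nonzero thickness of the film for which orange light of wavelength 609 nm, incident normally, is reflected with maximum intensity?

Top surface (1.0 → 1.49): reflection off a higher-index medium gives a half-wave phase shift.
Bottom surface (1.49 → 1.45): reflection off a lower-index medium gives no phase shift.
The two reflections differ by half a wavelength.
So the condition for constructive reflection is 2 n t = (m + ½) λ.
Minimum at m = 0: t = λ / (4 n) = 609 / (4 × 1.49) = 102 nm.

102 nm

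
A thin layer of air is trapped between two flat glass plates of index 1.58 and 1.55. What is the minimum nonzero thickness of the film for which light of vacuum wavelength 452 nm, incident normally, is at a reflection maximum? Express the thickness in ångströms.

Top surface (1.58 → 1.0): reflection off a lower-index medium gives no phase shift.
Bottom surface (1.0 → 1.55): reflection off a higher-index medium gives a half-wave phase shift.
The two reflections differ by half a wavelength.
With one net inversion, constructive interference in reflection requires 2 n t = (m + ½) λ.
Minimum at m = 0: t = λ / (4 n) = 452 / (4 × 1.0) = 113 nm.

1130 Å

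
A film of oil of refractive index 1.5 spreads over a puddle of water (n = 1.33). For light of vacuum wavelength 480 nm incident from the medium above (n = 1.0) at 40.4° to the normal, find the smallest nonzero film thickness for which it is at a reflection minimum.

Ray reflecting at the top interface goes from n = 1.0 toward n = 1.5: a half-wave phase shift.
Ray reflecting at the bottom interface goes from n = 1.5 toward n = 1.33: no phase shift.
Net: one phase inversion between the two reflected rays.
With one net inversion, destructive interference in reflection requires 2 n t cos θ_r = m λ.
Snell's law: 1.0 sin 40.4° = 1.5 sin θ_r → sin θ_r = 0.432, cos θ_r = 0.902.
Minimum nonzero at m = 1: t = λ / (2 n cos θ_r) = 480 / (2 × 1.5 × 0.902) = 177 nm.

177 nm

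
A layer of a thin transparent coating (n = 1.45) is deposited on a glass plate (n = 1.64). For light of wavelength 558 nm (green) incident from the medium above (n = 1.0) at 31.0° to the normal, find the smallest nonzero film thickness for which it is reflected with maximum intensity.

At the upper boundary (n = 1.0 to n = 1.45) the reflected ray undergoes a half-wave phase shift.
Ray reflecting at the bottom interface goes from n = 1.45 toward n = 1.64: a half-wave phase shift.
Zero or two π shifts → no net half-wave offset.
So the condition for constructive reflection is 2 n t cos θ_r = m λ.
Snell's law: 1.0 sin 31.0° = 1.45 sin θ_r → sin θ_r = 0.355, cos θ_r = 0.935.
Minimum nonzero at m = 1: t = λ / (2 n cos θ_r) = 558 / (2 × 1.45 × 0.935) = 206 nm.

206 nm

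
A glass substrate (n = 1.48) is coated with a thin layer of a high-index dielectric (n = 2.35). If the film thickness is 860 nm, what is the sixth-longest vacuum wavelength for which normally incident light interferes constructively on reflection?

735 nm

Ray reflecting at the top interface goes from n = 1.0 toward n = 2.35: a half-wave phase shift.
Ray reflecting at the bottom interface goes from n = 2.35 toward n = 1.48: no phase shift.
Net: one phase inversion between the two reflected rays.
So the condition for constructive reflection is 2 n t = (m + ½) λ.
λ = 2 n t / (m + ½). The sixth-longest wavelength is m = 5: λ = 2 × 2.35 × 860 / 5.50 = 735 nm.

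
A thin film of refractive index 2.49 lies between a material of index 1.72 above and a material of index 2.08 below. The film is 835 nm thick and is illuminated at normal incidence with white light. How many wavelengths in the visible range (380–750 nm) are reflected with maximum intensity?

5

At the upper boundary (n = 1.72 to n = 2.49) the reflected ray undergoes a half-wave phase shift.
Ray reflecting at the bottom interface goes from n = 2.49 toward n = 2.08: no phase shift.
Exactly one π shift → a net half-wave offset.
So the condition for constructive reflection is 2 n t = (m + ½) λ.
λ = 2 n t / (m + ½) = 4158 / (m + ½) nm.
m=5: 756 nm (IR); m=6: 640 nm (visible); m=7: 554 nm (visible); m=8: 489 nm (visible); m=9: 438 nm (visible); m=10: 396 nm (visible); m=11: 362 nm (UV).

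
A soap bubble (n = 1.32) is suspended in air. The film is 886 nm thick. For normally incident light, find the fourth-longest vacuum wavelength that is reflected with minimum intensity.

Top surface (1.0 → 1.32): reflection off a higher-index medium gives a half-wave phase shift.
At the lower boundary (n = 1.32 to n = 1.0) the reflected ray undergoes no phase shift.
The two reflections differ by half a wavelength.
For minimum reflection here: 2 n t = m λ.
λ = 2 n t / m. The fourth-longest wavelength is m = 4: λ = 2 × 1.32 × 886 / 4.00 = 585 nm.

585 nm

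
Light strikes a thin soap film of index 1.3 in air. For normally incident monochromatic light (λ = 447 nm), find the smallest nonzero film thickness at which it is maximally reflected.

86.0 nm

Top surface (1.0 → 1.3): reflection off a higher-index medium gives a half-wave phase shift.
At the lower boundary (n = 1.3 to n = 1.0) the reflected ray undergoes no phase shift.
Net: one phase inversion between the two reflected rays.
So the condition for constructive reflection is 2 n t = (m + ½) λ.
Minimum at m = 0: t = λ / (4 n) = 447 / (4 × 1.3) = 86.0 nm.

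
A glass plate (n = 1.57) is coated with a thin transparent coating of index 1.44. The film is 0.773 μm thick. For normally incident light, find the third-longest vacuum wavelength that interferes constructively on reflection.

At the upper boundary (n = 1.0 to n = 1.44) the reflected ray undergoes a half-wave phase shift.
Ray reflecting at the bottom interface goes from n = 1.44 toward n = 1.57: a half-wave phase shift.
Zero or two π shifts → no net half-wave offset.
With no net inversion, constructive interference in reflection requires 2 n t = m λ.
λ = 2 n t / m. The third-longest wavelength is m = 3: λ = 2 × 1.44 × 773 / 3.00 = 742 nm.

742 nm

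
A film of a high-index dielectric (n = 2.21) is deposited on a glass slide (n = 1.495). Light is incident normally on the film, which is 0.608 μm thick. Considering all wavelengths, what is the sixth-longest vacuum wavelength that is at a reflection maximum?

Ray reflecting at the top interface goes from n = 1.0 toward n = 2.21: a half-wave phase shift.
Ray reflecting at the bottom interface goes from n = 2.21 toward n = 1.495: no phase shift.
The two reflections differ by half a wavelength.
With one net inversion, constructive interference in reflection requires 2 n t = (m + ½) λ.
λ = 2 n t / (m + ½). The sixth-longest wavelength is m = 5: λ = 2 × 2.21 × 608 / 5.50 = 489 nm.

489 nm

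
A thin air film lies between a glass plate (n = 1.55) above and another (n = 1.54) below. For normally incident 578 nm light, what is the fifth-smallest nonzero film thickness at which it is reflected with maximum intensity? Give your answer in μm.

At the upper boundary (n = 1.55 to n = 1.0) the reflected ray undergoes no phase shift.
Bottom surface (1.0 → 1.54): reflection off a higher-index medium gives a half-wave phase shift.
Net: one phase inversion between the two reflected rays.
For bright reflection here: 2 n t = (m + ½) λ.
The fifth-smallest nonzero thickness corresponds to m = 4: t = (m + ½) λ / (2 n) = 4.50 × 578 / (2 × 1.0) = 1301 nm.

1.30 μm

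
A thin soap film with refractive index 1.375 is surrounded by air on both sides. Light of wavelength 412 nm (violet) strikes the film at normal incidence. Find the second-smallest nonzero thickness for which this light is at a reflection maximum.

225 nm

Ray reflecting at the top interface goes from n = 1.0 toward n = 1.375: a half-wave phase shift.
At the lower boundary (n = 1.375 to n = 1.0) the reflected ray undergoes no phase shift.
The two reflections differ by half a wavelength.
For bright reflection here: 2 n t = (m + ½) λ.
The second-smallest nonzero thickness corresponds to m = 1: t = (m + ½) λ / (2 n) = 1.50 × 412 / (2 × 1.375) = 225 nm.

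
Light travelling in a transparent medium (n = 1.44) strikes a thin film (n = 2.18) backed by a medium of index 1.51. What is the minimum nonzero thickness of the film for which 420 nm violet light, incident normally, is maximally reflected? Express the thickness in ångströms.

482 Å

Top surface (1.44 → 2.18): reflection off a higher-index medium gives a half-wave phase shift.
Bottom surface (2.18 → 1.51): reflection off a lower-index medium gives no phase shift.
Exactly one π shift → a net half-wave offset.
With one net inversion, constructive interference in reflection requires 2 n t = (m + ½) λ.
Minimum at m = 0: t = λ / (4 n) = 420 / (4 × 2.18) = 48.2 nm.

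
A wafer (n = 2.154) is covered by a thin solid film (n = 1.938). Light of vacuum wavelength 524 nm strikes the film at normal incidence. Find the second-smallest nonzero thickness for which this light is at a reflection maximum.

Ray reflecting at the top interface goes from n = 1.0 toward n = 1.938: a half-wave phase shift.
Bottom surface (1.938 → 2.154): reflection off a higher-index medium gives a half-wave phase shift.
Net: no relative phase inversion (both shifts match).
With no net inversion, constructive interference in reflection requires 2 n t = m λ.
The second-smallest nonzero thickness corresponds to m = 2: t = m λ / (2 n) = 2.00 × 524 / (2 × 1.938) = 270 nm.

270 nm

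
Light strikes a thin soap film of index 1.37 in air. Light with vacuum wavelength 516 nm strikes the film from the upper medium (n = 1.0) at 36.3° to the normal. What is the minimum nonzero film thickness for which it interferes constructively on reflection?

At the upper boundary (n = 1.0 to n = 1.37) the reflected ray undergoes a half-wave phase shift.
Bottom surface (1.37 → 1.0): reflection off a lower-index medium gives no phase shift.
Exactly one π shift → a net half-wave offset.
With one net inversion, constructive interference in reflection requires 2 n t cos θ_r = (m + ½) λ.
Snell's law: 1.0 sin 36.3° = 1.37 sin θ_r → sin θ_r = 0.432, cos θ_r = 0.902.
Minimum at m = 0: t = λ / (4 n cos θ_r) = 516 / (4 × 1.37 × 0.902) = 104 nm.

104 nm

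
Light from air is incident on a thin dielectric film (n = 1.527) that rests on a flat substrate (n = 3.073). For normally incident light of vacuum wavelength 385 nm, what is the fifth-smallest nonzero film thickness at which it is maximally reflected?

630 nm

Ray reflecting at the top interface goes from n = 1.0 toward n = 1.527: a half-wave phase shift.
At the lower boundary (n = 1.527 to n = 3.073) the reflected ray undergoes a half-wave phase shift.
Zero or two π shifts → no net half-wave offset.
For strong reflection here: 2 n t = m λ.
The fifth-smallest nonzero thickness corresponds to m = 5: t = m λ / (2 n) = 5.00 × 385 / (2 × 1.527) = 630 nm.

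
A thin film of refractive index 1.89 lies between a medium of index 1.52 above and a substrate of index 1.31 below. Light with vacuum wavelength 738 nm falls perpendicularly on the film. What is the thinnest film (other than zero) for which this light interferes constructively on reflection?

Ray reflecting at the top interface goes from n = 1.52 toward n = 1.89: a half-wave phase shift.
Ray reflecting at the bottom interface goes from n = 1.89 toward n = 1.31: no phase shift.
The two reflections differ by half a wavelength.
With one net inversion, constructive interference in reflection requires 2 n t = (m + ½) λ.
Minimum at m = 0: t = λ / (4 n) = 738 / (4 × 1.89) = 97.6 nm.

97.6 nm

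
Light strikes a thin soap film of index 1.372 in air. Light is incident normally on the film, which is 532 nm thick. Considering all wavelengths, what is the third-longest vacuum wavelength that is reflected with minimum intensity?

At the upper boundary (n = 1.0 to n = 1.372) the reflected ray undergoes a half-wave phase shift.
Ray reflecting at the bottom interface goes from n = 1.372 toward n = 1.0: no phase shift.
The two reflections differ by half a wavelength.
With one net inversion, destructive interference in reflection requires 2 n t = m λ.
λ = 2 n t / m. The third-longest wavelength is m = 3: λ = 2 × 1.372 × 532 / 3.00 = 487 nm.

487 nm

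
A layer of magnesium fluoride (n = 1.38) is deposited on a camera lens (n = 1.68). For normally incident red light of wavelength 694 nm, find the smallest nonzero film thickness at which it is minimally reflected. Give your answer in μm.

0.126 μm

Top surface (1.0 → 1.38): reflection off a higher-index medium gives a half-wave phase shift.
Ray reflecting at the bottom interface goes from n = 1.38 toward n = 1.68: a half-wave phase shift.
Zero or two π shifts → no net half-wave offset.
So the condition for destructive reflection is 2 n t = (m + ½) λ.
Minimum at m = 0: t = λ / (4 n) = 694 / (4 × 1.38) = 126 nm.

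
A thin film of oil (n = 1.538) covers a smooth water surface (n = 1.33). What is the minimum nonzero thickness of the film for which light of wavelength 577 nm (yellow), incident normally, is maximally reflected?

At the upper boundary (n = 1.0 to n = 1.538) the reflected ray undergoes a half-wave phase shift.
Ray reflecting at the bottom interface goes from n = 1.538 toward n = 1.33: no phase shift.
Exactly one π shift → a net half-wave offset.
So the condition for constructive reflection is 2 n t = (m + ½) λ.
Minimum at m = 0: t = λ / (4 n) = 577 / (4 × 1.538) = 93.8 nm.

93.8 nm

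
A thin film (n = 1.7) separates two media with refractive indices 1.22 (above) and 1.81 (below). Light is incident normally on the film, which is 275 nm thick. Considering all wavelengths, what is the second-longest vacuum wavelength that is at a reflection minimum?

623 nm

At the upper boundary (n = 1.22 to n = 1.7) the reflected ray undergoes a half-wave phase shift.
At the lower boundary (n = 1.7 to n = 1.81) the reflected ray undergoes a half-wave phase shift.
Net: no relative phase inversion (both shifts match).
So the condition for destructive reflection is 2 n t = (m + ½) λ.
λ = 2 n t / (m + ½). The second-longest wavelength is m = 1: λ = 2 × 1.7 × 275 / 1.50 = 623 nm.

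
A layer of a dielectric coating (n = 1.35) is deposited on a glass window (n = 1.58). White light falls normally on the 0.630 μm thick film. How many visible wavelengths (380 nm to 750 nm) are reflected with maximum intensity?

2

At the upper boundary (n = 1.0 to n = 1.35) the reflected ray undergoes a half-wave phase shift.
Ray reflecting at the bottom interface goes from n = 1.35 toward n = 1.58: a half-wave phase shift.
Net: no relative phase inversion (both shifts match).
For strong reflection here: 2 n t = m λ.
λ = 2 n t / m = 1701 / m nm.
m=2: 851 nm (IR); m=3: 567 nm (visible); m=4: 425 nm (visible); m=5: 340 nm (UV).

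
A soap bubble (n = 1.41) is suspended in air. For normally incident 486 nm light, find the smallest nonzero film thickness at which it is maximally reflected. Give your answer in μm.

Ray reflecting at the top interface goes from n = 1.0 toward n = 1.41: a half-wave phase shift.
Bottom surface (1.41 → 1.0): reflection off a lower-index medium gives no phase shift.
Exactly one π shift → a net half-wave offset.
With one net inversion, constructive interference in reflection requires 2 n t = (m + ½) λ.
Minimum at m = 0: t = λ / (4 n) = 486 / (4 × 1.41) = 86.2 nm.

0.0862 μm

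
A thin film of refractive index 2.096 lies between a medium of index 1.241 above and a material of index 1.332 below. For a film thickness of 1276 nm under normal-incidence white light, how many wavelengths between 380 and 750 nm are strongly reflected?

7

At the upper boundary (n = 1.241 to n = 2.096) the reflected ray undergoes a half-wave phase shift.
Bottom surface (2.096 → 1.332): reflection off a lower-index medium gives no phase shift.
The two reflections differ by half a wavelength.
So the condition for constructive reflection is 2 n t = (m + ½) λ.
λ = 2 n t / (m + ½) = 5349 / (m + ½) nm.
m=6: 823 nm (IR); m=7: 713 nm (visible); m=8: 629 nm (visible); m=9: 563 nm (visible); m=10: 509 nm (visible); m=11: 465 nm (visible); m=12: 428 nm (visible); m=13: 396 nm (visible); m=14: 369 nm (UV).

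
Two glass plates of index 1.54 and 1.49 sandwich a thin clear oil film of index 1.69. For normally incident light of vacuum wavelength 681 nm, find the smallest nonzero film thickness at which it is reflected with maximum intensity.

Top surface (1.54 → 1.69): reflection off a higher-index medium gives a half-wave phase shift.
Bottom surface (1.69 → 1.49): reflection off a lower-index medium gives no phase shift.
Net: one phase inversion between the two reflected rays.
So the condition for constructive reflection is 2 n t = (m + ½) λ.
Minimum at m = 0: t = λ / (4 n) = 681 / (4 × 1.69) = 101 nm.

101 nm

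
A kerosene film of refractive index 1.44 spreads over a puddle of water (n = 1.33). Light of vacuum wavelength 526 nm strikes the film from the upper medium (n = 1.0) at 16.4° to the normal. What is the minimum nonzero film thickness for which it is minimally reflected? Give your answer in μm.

0.186 μm

Ray reflecting at the top interface goes from n = 1.0 toward n = 1.44: a half-wave phase shift.
At the lower boundary (n = 1.44 to n = 1.33) the reflected ray undergoes no phase shift.
The two reflections differ by half a wavelength.
With one net inversion, destructive interference in reflection requires 2 n t cos θ_r = m λ.
Snell's law: 1.0 sin 16.4° = 1.44 sin θ_r → sin θ_r = 0.196, cos θ_r = 0.981.
Minimum nonzero at m = 1: t = λ / (2 n cos θ_r) = 526 / (2 × 1.44 × 0.981) = 186 nm.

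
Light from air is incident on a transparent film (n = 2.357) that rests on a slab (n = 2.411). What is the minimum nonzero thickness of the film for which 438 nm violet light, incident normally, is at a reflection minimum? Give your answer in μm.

Top surface (1.0 → 2.357): reflection off a higher-index medium gives a half-wave phase shift.
Ray reflecting at the bottom interface goes from n = 2.357 toward n = 2.411: a half-wave phase shift.
Zero or two π shifts → no net half-wave offset.
With no net inversion, destructive interference in reflection requires 2 n t = (m + ½) λ.
Minimum at m = 0: t = λ / (4 n) = 438 / (4 × 2.357) = 46.5 nm.

0.0465 μm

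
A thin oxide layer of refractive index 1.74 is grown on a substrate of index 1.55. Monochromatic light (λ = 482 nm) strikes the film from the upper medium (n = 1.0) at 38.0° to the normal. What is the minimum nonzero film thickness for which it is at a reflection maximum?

At the upper boundary (n = 1.0 to n = 1.74) the reflected ray undergoes a half-wave phase shift.
At the lower boundary (n = 1.74 to n = 1.55) the reflected ray undergoes no phase shift.
The two reflections differ by half a wavelength.
For strong reflection here: 2 n t cos θ_r = (m + ½) λ.
Snell's law: 1.0 sin 38.0° = 1.74 sin θ_r → sin θ_r = 0.354, cos θ_r = 0.935.
Minimum at m = 0: t = λ / (4 n cos θ_r) = 482 / (4 × 1.74 × 0.935) = 74.0 nm.

74.0 nm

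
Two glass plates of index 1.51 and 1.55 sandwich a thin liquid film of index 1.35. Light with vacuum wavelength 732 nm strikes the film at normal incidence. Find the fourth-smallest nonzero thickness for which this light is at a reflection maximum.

949 nm

Ray reflecting at the top interface goes from n = 1.51 toward n = 1.35: no phase shift.
At the lower boundary (n = 1.35 to n = 1.55) the reflected ray undergoes a half-wave phase shift.
Exactly one π shift → a net half-wave offset.
For maximum reflection here: 2 n t = (m + ½) λ.
The fourth-smallest nonzero thickness corresponds to m = 3: t = (m + ½) λ / (2 n) = 3.50 × 732 / (2 × 1.35) = 949 nm.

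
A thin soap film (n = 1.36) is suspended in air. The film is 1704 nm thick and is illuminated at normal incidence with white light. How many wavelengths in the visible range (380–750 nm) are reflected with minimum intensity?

6

Ray reflecting at the top interface goes from n = 1.0 toward n = 1.36: a half-wave phase shift.
Bottom surface (1.36 → 1.0): reflection off a lower-index medium gives no phase shift.
Net: one phase inversion between the two reflected rays.
For weak reflection here: 2 n t = m λ.
λ = 2 n t / m = 4635 / m nm.
m=6: 772 nm (IR); m=7: 662 nm (visible); m=8: 579 nm (visible); m=9: 515 nm (visible); m=10: 463 nm (visible); m=11: 421 nm (visible); m=12: 386 nm (visible); m=13: 357 nm (UV).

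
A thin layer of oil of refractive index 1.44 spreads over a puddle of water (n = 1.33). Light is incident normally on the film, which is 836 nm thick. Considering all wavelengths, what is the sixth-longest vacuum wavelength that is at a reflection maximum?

438 nm

Ray reflecting at the top interface goes from n = 1.0 toward n = 1.44: a half-wave phase shift.
Ray reflecting at the bottom interface goes from n = 1.44 toward n = 1.33: no phase shift.
Net: one phase inversion between the two reflected rays.
So the condition for constructive reflection is 2 n t = (m + ½) λ.
λ = 2 n t / (m + ½). The sixth-longest wavelength is m = 5: λ = 2 × 1.44 × 836 / 5.50 = 438 nm.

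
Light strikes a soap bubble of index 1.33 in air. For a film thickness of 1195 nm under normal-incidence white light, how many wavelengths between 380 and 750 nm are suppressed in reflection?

4

Top surface (1.0 → 1.33): reflection off a higher-index medium gives a half-wave phase shift.
At the lower boundary (n = 1.33 to n = 1.0) the reflected ray undergoes no phase shift.
Exactly one π shift → a net half-wave offset.
With one net inversion, destructive interference in reflection requires 2 n t = m λ.
λ = 2 n t / m = 3179 / m nm.
m=4: 795 nm (IR); m=5: 636 nm (visible); m=6: 530 nm (visible); m=7: 454 nm (visible); m=8: 397 nm (visible); m=9: 353 nm (UV).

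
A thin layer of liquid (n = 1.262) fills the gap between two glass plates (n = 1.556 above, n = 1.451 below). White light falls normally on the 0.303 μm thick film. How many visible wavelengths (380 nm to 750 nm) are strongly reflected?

1

Ray reflecting at the top interface goes from n = 1.556 toward n = 1.262: no phase shift.
Ray reflecting at the bottom interface goes from n = 1.262 toward n = 1.451: a half-wave phase shift.
Exactly one π shift → a net half-wave offset.
For maximum reflection here: 2 n t = (m + ½) λ.
λ = 2 n t / (m + ½) = 765 / (m + ½) nm.
m=0: 1530 nm (IR); m=1: 510 nm (visible); m=2: 306 nm (UV).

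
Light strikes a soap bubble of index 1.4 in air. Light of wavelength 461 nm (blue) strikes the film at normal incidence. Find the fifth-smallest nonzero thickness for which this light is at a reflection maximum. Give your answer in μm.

0.741 μm

Top surface (1.0 → 1.4): reflection off a higher-index medium gives a half-wave phase shift.
At the lower boundary (n = 1.4 to n = 1.0) the reflected ray undergoes no phase shift.
Net: one phase inversion between the two reflected rays.
So the condition for constructive reflection is 2 n t = (m + ½) λ.
The fifth-smallest nonzero thickness corresponds to m = 4: t = (m + ½) λ / (2 n) = 4.50 × 461 / (2 × 1.4) = 741 nm.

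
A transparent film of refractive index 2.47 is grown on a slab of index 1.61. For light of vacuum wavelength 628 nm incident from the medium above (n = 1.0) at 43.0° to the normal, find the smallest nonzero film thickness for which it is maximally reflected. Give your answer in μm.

0.0661 μm

At the upper boundary (n = 1.0 to n = 2.47) the reflected ray undergoes a half-wave phase shift.
Ray reflecting at the bottom interface goes from n = 2.47 toward n = 1.61: no phase shift.
Exactly one π shift → a net half-wave offset.
For bright reflection here: 2 n t cos θ_r = (m + ½) λ.
Snell's law: 1.0 sin 43.0° = 2.47 sin θ_r → sin θ_r = 0.276, cos θ_r = 0.961.
Minimum at m = 0: t = λ / (4 n cos θ_r) = 628 / (4 × 2.47 × 0.961) = 66.1 nm.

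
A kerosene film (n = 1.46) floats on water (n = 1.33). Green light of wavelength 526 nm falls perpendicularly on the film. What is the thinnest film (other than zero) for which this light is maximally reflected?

At the upper boundary (n = 1.0 to n = 1.46) the reflected ray undergoes a half-wave phase shift.
Bottom surface (1.46 → 1.33): reflection off a lower-index medium gives no phase shift.
Net: one phase inversion between the two reflected rays.
For maximum reflection here: 2 n t = (m + ½) λ.
Minimum at m = 0: t = λ / (4 n) = 526 / (4 × 1.46) = 90.1 nm.

90.1 nm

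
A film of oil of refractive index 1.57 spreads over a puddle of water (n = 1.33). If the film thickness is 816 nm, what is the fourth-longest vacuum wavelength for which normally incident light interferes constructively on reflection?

Ray reflecting at the top interface goes from n = 1.0 toward n = 1.57: a half-wave phase shift.
At the lower boundary (n = 1.57 to n = 1.33) the reflected ray undergoes no phase shift.
The two reflections differ by half a wavelength.
So the condition for constructive reflection is 2 n t = (m + ½) λ.
λ = 2 n t / (m + ½). The fourth-longest wavelength is m = 3: λ = 2 × 1.57 × 816 / 3.50 = 732 nm.

732 nm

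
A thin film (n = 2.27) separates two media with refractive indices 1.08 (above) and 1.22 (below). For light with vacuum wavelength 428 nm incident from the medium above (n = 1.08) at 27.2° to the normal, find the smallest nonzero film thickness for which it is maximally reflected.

48.3 nm

Top surface (1.08 → 2.27): reflection off a higher-index medium gives a half-wave phase shift.
At the lower boundary (n = 2.27 to n = 1.22) the reflected ray undergoes no phase shift.
Net: one phase inversion between the two reflected rays.
For bright reflection here: 2 n t cos θ_r = (m + ½) λ.
Snell's law: 1.08 sin 27.2° = 2.27 sin θ_r → sin θ_r = 0.217, cos θ_r = 0.976.
Minimum at m = 0: t = λ / (4 n cos θ_r) = 428 / (4 × 2.27 × 0.976) = 48.3 nm.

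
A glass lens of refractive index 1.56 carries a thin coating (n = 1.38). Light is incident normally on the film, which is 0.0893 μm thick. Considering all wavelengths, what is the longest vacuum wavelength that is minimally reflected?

Top surface (1.0 → 1.38): reflection off a higher-index medium gives a half-wave phase shift.
Bottom surface (1.38 → 1.56): reflection off a higher-index medium gives a half-wave phase shift.
Zero or two π shifts → no net half-wave offset.
With no net inversion, destructive interference in reflection requires 2 n t = (m + ½) λ.
λ = 2 n t / (m + ½). The longest wavelength is m = 0: λ = 2 × 1.38 × 89.3 / 0.500 = 493 nm.

493 nm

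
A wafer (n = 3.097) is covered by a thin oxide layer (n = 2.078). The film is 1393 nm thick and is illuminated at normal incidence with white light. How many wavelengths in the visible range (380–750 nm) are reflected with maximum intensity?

Top surface (1.0 → 2.078): reflection off a higher-index medium gives a half-wave phase shift.
Ray reflecting at the bottom interface goes from n = 2.078 toward n = 3.097: a half-wave phase shift.
Net: no relative phase inversion (both shifts match).
So the condition for constructive reflection is 2 n t = m λ.
λ = 2 n t / m = 5789 / m nm.
m=7: 827 nm (IR); m=8: 724 nm (visible); m=9: 643 nm (visible); m=10: 579 nm (visible); m=11: 526 nm (visible); m=12: 482 nm (visible); m=13: 445 nm (visible); m=14: 414 nm (visible); m=15: 386 nm (visible); m=16: 362 nm (UV).

8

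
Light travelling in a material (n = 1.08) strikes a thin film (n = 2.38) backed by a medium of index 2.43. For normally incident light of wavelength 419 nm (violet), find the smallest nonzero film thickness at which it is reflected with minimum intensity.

At the upper boundary (n = 1.08 to n = 2.38) the reflected ray undergoes a half-wave phase shift.
Ray reflecting at the bottom interface goes from n = 2.38 toward n = 2.43: a half-wave phase shift.
Zero or two π shifts → no net half-wave offset.
For minimum reflection here: 2 n t = (m + ½) λ.
Minimum at m = 0: t = λ / (4 n) = 419 / (4 × 2.38) = 44.0 nm.

44.0 nm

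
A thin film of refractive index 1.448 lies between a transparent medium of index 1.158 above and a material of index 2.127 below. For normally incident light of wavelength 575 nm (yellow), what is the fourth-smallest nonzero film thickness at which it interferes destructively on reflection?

695 nm

Ray reflecting at the top interface goes from n = 1.158 toward n = 1.448: a half-wave phase shift.
Ray reflecting at the bottom interface goes from n = 1.448 toward n = 2.127: a half-wave phase shift.
Net: no relative phase inversion (both shifts match).
With no net inversion, destructive interference in reflection requires 2 n t = (m + ½) λ.
The fourth-smallest nonzero thickness corresponds to m = 3: t = (m + ½) λ / (2 n) = 3.50 × 575 / (2 × 1.448) = 695 nm.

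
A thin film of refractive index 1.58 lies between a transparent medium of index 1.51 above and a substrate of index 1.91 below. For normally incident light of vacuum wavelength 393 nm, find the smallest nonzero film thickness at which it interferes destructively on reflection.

62.2 nm

Ray reflecting at the top interface goes from n = 1.51 toward n = 1.58: a half-wave phase shift.
Ray reflecting at the bottom interface goes from n = 1.58 toward n = 1.91: a half-wave phase shift.
Zero or two π shifts → no net half-wave offset.
For weak reflection here: 2 n t = (m + ½) λ.
Minimum at m = 0: t = λ / (4 n) = 393 / (4 × 1.58) = 62.2 nm.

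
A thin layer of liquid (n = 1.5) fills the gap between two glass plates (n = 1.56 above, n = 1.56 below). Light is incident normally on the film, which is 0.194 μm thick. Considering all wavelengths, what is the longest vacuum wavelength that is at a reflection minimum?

Top surface (1.56 → 1.5): reflection off a lower-index medium gives no phase shift.
At the lower boundary (n = 1.5 to n = 1.56) the reflected ray undergoes a half-wave phase shift.
The two reflections differ by half a wavelength.
For dark reflection here: 2 n t = m λ.
λ = 2 n t / m. The longest wavelength is m = 1: λ = 2 × 1.5 × 194 / 1.00 = 582 nm.

582 nm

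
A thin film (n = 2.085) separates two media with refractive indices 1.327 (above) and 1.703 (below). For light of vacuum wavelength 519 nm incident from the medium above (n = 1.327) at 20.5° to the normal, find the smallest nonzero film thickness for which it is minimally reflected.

Top surface (1.327 → 2.085): reflection off a higher-index medium gives a half-wave phase shift.
At the lower boundary (n = 2.085 to n = 1.703) the reflected ray undergoes no phase shift.
Exactly one π shift → a net half-wave offset.
For weak reflection here: 2 n t cos θ_r = m λ.
Snell's law: 1.327 sin 20.5° = 2.085 sin θ_r → sin θ_r = 0.223, cos θ_r = 0.975.
Minimum nonzero at m = 1: t = λ / (2 n cos θ_r) = 519 / (2 × 2.085 × 0.975) = 128 nm.

128 nm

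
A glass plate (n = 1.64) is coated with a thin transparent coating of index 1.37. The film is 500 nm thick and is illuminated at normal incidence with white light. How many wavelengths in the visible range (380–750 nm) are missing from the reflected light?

2

Ray reflecting at the top interface goes from n = 1.0 toward n = 1.37: a half-wave phase shift.
Ray reflecting at the bottom interface goes from n = 1.37 toward n = 1.64: a half-wave phase shift.
The two reflections carry the same phase change, so no net offset.
For minimum reflection here: 2 n t = (m + ½) λ.
λ = 2 n t / (m + ½) = 1370 / (m + ½) nm.
m=1: 913 nm (IR); m=2: 548 nm (visible); m=3: 391 nm (visible); m=4: 304 nm (UV).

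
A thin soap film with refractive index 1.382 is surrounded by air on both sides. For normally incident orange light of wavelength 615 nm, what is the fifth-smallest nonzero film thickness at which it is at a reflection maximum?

1001 nm

Ray reflecting at the top interface goes from n = 1.0 toward n = 1.382: a half-wave phase shift.
Ray reflecting at the bottom interface goes from n = 1.382 toward n = 1.0: no phase shift.
Net: one phase inversion between the two reflected rays.
So the condition for constructive reflection is 2 n t = (m + ½) λ.
The fifth-smallest nonzero thickness corresponds to m = 4: t = (m + ½) λ / (2 n) = 4.50 × 615 / (2 × 1.382) = 1001 nm.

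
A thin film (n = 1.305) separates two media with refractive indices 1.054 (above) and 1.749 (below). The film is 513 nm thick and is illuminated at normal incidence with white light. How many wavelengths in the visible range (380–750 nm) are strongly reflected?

Ray reflecting at the top interface goes from n = 1.054 toward n = 1.305: a half-wave phase shift.
At the lower boundary (n = 1.305 to n = 1.749) the reflected ray undergoes a half-wave phase shift.
The two reflections carry the same phase change, so no net offset.
With no net inversion, constructive interference in reflection requires 2 n t = m λ.
λ = 2 n t / m = 1339 / m nm.
m=1: 1339 nm (IR); m=2: 669 nm (visible); m=3: 446 nm (visible); m=4: 335 nm (UV).

2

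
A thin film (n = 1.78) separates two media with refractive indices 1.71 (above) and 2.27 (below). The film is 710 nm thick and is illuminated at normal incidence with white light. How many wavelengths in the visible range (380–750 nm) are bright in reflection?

Top surface (1.71 → 1.78): reflection off a higher-index medium gives a half-wave phase shift.
At the lower boundary (n = 1.78 to n = 2.27) the reflected ray undergoes a half-wave phase shift.
Zero or two π shifts → no net half-wave offset.
For bright reflection here: 2 n t = m λ.
λ = 2 n t / m = 2528 / m nm.
m=3: 843 nm (IR); m=4: 632 nm (visible); m=5: 506 nm (visible); m=6: 421 nm (visible); m=7: 361 nm (UV).

3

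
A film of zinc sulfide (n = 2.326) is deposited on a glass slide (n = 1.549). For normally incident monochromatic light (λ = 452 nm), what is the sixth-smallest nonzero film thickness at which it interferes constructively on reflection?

Ray reflecting at the top interface goes from n = 1.0 toward n = 2.326: a half-wave phase shift.
At the lower boundary (n = 2.326 to n = 1.549) the reflected ray undergoes no phase shift.
The two reflections differ by half a wavelength.
For bright reflection here: 2 n t = (m + ½) λ.
The sixth-smallest nonzero thickness corresponds to m = 5: t = (m + ½) λ / (2 n) = 5.50 × 452 / (2 × 2.326) = 534 nm.

534 nm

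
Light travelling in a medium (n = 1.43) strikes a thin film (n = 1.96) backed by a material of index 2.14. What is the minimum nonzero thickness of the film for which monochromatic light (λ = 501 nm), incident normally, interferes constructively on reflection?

128 nm

Ray reflecting at the top interface goes from n = 1.43 toward n = 1.96: a half-wave phase shift.
Ray reflecting at the bottom interface goes from n = 1.96 toward n = 2.14: a half-wave phase shift.
Net: no relative phase inversion (both shifts match).
With no net inversion, constructive interference in reflection requires 2 n t = m λ.
Minimum nonzero at m = 1: t = λ / (2 n) = 501 / (2 × 1.96) = 128 nm.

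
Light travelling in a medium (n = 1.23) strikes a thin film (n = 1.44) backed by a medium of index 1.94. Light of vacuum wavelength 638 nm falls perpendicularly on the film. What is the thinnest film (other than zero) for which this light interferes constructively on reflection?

At the upper boundary (n = 1.23 to n = 1.44) the reflected ray undergoes a half-wave phase shift.
Ray reflecting at the bottom interface goes from n = 1.44 toward n = 1.94: a half-wave phase shift.
Net: no relative phase inversion (both shifts match).
With no net inversion, constructive interference in reflection requires 2 n t = m λ.
Minimum nonzero at m = 1: t = λ / (2 n) = 638 / (2 × 1.44) = 222 nm.

222 nm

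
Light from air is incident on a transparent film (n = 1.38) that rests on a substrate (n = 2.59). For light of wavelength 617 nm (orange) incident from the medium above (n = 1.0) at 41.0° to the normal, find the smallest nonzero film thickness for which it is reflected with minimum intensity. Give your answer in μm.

0.127 μm

At the upper boundary (n = 1.0 to n = 1.38) the reflected ray undergoes a half-wave phase shift.
At the lower boundary (n = 1.38 to n = 2.59) the reflected ray undergoes a half-wave phase shift.
Net: no relative phase inversion (both shifts match).
For minimum reflection here: 2 n t cos θ_r = (m + ½) λ.
Snell's law: 1.0 sin 41.0° = 1.38 sin θ_r → sin θ_r = 0.475, cos θ_r = 0.880.
Minimum at m = 0: t = λ / (4 n cos θ_r) = 617 / (4 × 1.38 × 0.880) = 127 nm.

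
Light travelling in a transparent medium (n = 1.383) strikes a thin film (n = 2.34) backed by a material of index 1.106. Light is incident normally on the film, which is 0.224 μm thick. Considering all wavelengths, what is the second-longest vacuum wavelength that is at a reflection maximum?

Top surface (1.383 → 2.34): reflection off a higher-index medium gives a half-wave phase shift.
Ray reflecting at the bottom interface goes from n = 2.34 toward n = 1.106: no phase shift.
Net: one phase inversion between the two reflected rays.
For maximum reflection here: 2 n t = (m + ½) λ.
λ = 2 n t / (m + ½). The second-longest wavelength is m = 1: λ = 2 × 2.34 × 224 / 1.50 = 699 nm.

699 nm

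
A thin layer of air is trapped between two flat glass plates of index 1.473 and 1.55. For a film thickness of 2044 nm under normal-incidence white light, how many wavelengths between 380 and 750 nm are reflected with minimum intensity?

5

At the upper boundary (n = 1.473 to n = 1.0) the reflected ray undergoes no phase shift.
At the lower boundary (n = 1.0 to n = 1.55) the reflected ray undergoes a half-wave phase shift.
The two reflections differ by half a wavelength.
For dark reflection here: 2 n t = m λ.
λ = 2 n t / m = 4088 / m nm.
m=5: 818 nm (IR); m=6: 681 nm (visible); m=7: 584 nm (visible); m=8: 511 nm (visible); m=9: 454 nm (visible); m=10: 409 nm (visible); m=11: 372 nm (UV).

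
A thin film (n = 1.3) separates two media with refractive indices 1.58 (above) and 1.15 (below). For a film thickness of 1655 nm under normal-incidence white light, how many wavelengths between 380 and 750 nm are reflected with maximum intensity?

At the upper boundary (n = 1.58 to n = 1.3) the reflected ray undergoes no phase shift.
Ray reflecting at the bottom interface goes from n = 1.3 toward n = 1.15: no phase shift.
Net: no relative phase inversion (both shifts match).
For maximum reflection here: 2 n t = m λ.
λ = 2 n t / m = 4303 / m nm.
m=5: 861 nm (IR); m=6: 717 nm (visible); m=7: 615 nm (visible); m=8: 538 nm (visible); m=9: 478 nm (visible); m=10: 430 nm (visible); m=11: 391 nm (visible); m=12: 359 nm (UV).

6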